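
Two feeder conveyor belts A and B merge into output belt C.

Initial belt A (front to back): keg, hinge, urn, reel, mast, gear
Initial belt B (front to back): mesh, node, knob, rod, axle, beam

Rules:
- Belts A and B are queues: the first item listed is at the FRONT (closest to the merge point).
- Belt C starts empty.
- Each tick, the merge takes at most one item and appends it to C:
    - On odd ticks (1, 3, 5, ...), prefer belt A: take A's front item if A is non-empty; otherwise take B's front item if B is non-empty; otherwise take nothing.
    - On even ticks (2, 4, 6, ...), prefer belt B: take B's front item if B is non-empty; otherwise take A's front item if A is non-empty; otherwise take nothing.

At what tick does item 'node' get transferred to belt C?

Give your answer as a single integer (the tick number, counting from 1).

Answer: 4

Derivation:
Tick 1: prefer A, take keg from A; A=[hinge,urn,reel,mast,gear] B=[mesh,node,knob,rod,axle,beam] C=[keg]
Tick 2: prefer B, take mesh from B; A=[hinge,urn,reel,mast,gear] B=[node,knob,rod,axle,beam] C=[keg,mesh]
Tick 3: prefer A, take hinge from A; A=[urn,reel,mast,gear] B=[node,knob,rod,axle,beam] C=[keg,mesh,hinge]
Tick 4: prefer B, take node from B; A=[urn,reel,mast,gear] B=[knob,rod,axle,beam] C=[keg,mesh,hinge,node]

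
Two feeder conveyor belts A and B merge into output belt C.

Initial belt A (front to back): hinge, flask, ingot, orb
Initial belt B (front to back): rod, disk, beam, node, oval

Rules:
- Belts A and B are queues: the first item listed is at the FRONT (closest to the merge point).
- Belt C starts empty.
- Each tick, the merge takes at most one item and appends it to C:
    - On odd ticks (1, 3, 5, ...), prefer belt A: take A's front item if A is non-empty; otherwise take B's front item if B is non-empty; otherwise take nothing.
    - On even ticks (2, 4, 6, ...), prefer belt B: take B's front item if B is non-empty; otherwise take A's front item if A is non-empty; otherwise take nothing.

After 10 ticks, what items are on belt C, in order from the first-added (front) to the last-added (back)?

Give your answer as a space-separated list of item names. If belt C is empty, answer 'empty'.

Tick 1: prefer A, take hinge from A; A=[flask,ingot,orb] B=[rod,disk,beam,node,oval] C=[hinge]
Tick 2: prefer B, take rod from B; A=[flask,ingot,orb] B=[disk,beam,node,oval] C=[hinge,rod]
Tick 3: prefer A, take flask from A; A=[ingot,orb] B=[disk,beam,node,oval] C=[hinge,rod,flask]
Tick 4: prefer B, take disk from B; A=[ingot,orb] B=[beam,node,oval] C=[hinge,rod,flask,disk]
Tick 5: prefer A, take ingot from A; A=[orb] B=[beam,node,oval] C=[hinge,rod,flask,disk,ingot]
Tick 6: prefer B, take beam from B; A=[orb] B=[node,oval] C=[hinge,rod,flask,disk,ingot,beam]
Tick 7: prefer A, take orb from A; A=[-] B=[node,oval] C=[hinge,rod,flask,disk,ingot,beam,orb]
Tick 8: prefer B, take node from B; A=[-] B=[oval] C=[hinge,rod,flask,disk,ingot,beam,orb,node]
Tick 9: prefer A, take oval from B; A=[-] B=[-] C=[hinge,rod,flask,disk,ingot,beam,orb,node,oval]
Tick 10: prefer B, both empty, nothing taken; A=[-] B=[-] C=[hinge,rod,flask,disk,ingot,beam,orb,node,oval]

Answer: hinge rod flask disk ingot beam orb node oval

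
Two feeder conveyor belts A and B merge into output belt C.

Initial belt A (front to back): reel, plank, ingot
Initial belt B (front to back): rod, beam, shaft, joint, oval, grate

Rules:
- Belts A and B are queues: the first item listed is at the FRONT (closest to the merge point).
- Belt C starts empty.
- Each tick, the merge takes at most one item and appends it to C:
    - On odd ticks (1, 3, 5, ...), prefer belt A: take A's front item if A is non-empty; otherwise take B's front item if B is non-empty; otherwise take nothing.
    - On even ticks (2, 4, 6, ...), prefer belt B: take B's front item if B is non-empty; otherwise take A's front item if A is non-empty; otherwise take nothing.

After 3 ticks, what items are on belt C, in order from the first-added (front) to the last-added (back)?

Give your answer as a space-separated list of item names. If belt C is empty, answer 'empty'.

Tick 1: prefer A, take reel from A; A=[plank,ingot] B=[rod,beam,shaft,joint,oval,grate] C=[reel]
Tick 2: prefer B, take rod from B; A=[plank,ingot] B=[beam,shaft,joint,oval,grate] C=[reel,rod]
Tick 3: prefer A, take plank from A; A=[ingot] B=[beam,shaft,joint,oval,grate] C=[reel,rod,plank]

Answer: reel rod plank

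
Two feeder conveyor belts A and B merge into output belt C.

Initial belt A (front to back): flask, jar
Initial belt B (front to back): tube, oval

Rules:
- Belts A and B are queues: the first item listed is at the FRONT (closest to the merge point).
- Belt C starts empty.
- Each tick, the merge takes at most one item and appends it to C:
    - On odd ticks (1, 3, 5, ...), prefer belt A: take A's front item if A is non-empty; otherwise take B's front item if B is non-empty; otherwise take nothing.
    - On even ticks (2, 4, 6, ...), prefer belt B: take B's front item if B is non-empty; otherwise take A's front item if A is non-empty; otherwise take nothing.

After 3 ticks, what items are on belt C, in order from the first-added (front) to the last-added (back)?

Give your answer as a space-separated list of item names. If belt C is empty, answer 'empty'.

Answer: flask tube jar

Derivation:
Tick 1: prefer A, take flask from A; A=[jar] B=[tube,oval] C=[flask]
Tick 2: prefer B, take tube from B; A=[jar] B=[oval] C=[flask,tube]
Tick 3: prefer A, take jar from A; A=[-] B=[oval] C=[flask,tube,jar]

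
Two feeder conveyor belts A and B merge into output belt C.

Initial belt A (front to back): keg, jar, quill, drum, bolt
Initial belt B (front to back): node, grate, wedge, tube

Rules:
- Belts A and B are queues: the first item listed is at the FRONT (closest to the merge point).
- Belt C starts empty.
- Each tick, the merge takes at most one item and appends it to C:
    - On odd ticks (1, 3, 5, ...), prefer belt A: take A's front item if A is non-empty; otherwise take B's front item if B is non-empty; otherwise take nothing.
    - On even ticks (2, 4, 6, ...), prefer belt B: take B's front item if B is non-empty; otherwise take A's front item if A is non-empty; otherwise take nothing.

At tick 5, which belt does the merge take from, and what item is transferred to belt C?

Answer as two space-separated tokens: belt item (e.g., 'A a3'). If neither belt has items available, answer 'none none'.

Answer: A quill

Derivation:
Tick 1: prefer A, take keg from A; A=[jar,quill,drum,bolt] B=[node,grate,wedge,tube] C=[keg]
Tick 2: prefer B, take node from B; A=[jar,quill,drum,bolt] B=[grate,wedge,tube] C=[keg,node]
Tick 3: prefer A, take jar from A; A=[quill,drum,bolt] B=[grate,wedge,tube] C=[keg,node,jar]
Tick 4: prefer B, take grate from B; A=[quill,drum,bolt] B=[wedge,tube] C=[keg,node,jar,grate]
Tick 5: prefer A, take quill from A; A=[drum,bolt] B=[wedge,tube] C=[keg,node,jar,grate,quill]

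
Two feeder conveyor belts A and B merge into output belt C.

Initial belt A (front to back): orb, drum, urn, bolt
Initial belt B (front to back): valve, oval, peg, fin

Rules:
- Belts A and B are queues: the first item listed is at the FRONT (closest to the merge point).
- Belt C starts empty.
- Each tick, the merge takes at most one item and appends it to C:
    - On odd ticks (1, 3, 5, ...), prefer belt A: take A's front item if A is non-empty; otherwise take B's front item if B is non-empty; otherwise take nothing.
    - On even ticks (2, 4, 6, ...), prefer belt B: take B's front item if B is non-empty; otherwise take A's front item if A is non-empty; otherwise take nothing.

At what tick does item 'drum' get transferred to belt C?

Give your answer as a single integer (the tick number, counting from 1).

Answer: 3

Derivation:
Tick 1: prefer A, take orb from A; A=[drum,urn,bolt] B=[valve,oval,peg,fin] C=[orb]
Tick 2: prefer B, take valve from B; A=[drum,urn,bolt] B=[oval,peg,fin] C=[orb,valve]
Tick 3: prefer A, take drum from A; A=[urn,bolt] B=[oval,peg,fin] C=[orb,valve,drum]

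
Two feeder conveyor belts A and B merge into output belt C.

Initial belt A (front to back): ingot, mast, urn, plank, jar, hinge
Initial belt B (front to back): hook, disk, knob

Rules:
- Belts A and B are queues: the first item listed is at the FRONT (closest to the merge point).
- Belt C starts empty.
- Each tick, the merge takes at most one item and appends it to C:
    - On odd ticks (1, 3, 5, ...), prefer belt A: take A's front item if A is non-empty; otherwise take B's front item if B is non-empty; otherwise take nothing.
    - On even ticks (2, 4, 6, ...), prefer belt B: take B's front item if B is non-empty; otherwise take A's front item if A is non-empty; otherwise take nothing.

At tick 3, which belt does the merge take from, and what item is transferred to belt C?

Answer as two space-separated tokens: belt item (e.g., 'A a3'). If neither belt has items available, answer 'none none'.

Tick 1: prefer A, take ingot from A; A=[mast,urn,plank,jar,hinge] B=[hook,disk,knob] C=[ingot]
Tick 2: prefer B, take hook from B; A=[mast,urn,plank,jar,hinge] B=[disk,knob] C=[ingot,hook]
Tick 3: prefer A, take mast from A; A=[urn,plank,jar,hinge] B=[disk,knob] C=[ingot,hook,mast]

Answer: A mast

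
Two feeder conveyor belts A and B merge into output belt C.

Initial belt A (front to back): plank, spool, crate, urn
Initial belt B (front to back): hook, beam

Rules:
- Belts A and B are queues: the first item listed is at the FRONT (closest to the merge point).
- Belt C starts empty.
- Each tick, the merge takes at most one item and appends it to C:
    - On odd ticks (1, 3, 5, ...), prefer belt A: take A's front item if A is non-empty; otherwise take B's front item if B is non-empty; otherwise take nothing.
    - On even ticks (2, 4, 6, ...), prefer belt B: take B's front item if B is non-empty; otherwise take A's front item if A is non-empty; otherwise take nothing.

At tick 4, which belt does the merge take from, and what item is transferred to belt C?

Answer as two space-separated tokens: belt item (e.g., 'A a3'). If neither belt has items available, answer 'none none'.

Answer: B beam

Derivation:
Tick 1: prefer A, take plank from A; A=[spool,crate,urn] B=[hook,beam] C=[plank]
Tick 2: prefer B, take hook from B; A=[spool,crate,urn] B=[beam] C=[plank,hook]
Tick 3: prefer A, take spool from A; A=[crate,urn] B=[beam] C=[plank,hook,spool]
Tick 4: prefer B, take beam from B; A=[crate,urn] B=[-] C=[plank,hook,spool,beam]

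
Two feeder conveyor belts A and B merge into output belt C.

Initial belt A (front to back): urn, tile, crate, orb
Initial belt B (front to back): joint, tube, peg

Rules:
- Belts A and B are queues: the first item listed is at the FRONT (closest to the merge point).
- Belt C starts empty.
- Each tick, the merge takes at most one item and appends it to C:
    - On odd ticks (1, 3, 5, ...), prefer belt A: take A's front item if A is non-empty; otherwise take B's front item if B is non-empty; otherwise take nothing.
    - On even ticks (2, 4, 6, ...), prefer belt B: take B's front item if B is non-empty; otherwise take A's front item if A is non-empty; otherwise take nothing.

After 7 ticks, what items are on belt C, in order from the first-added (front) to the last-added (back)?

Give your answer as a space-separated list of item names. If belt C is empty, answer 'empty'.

Answer: urn joint tile tube crate peg orb

Derivation:
Tick 1: prefer A, take urn from A; A=[tile,crate,orb] B=[joint,tube,peg] C=[urn]
Tick 2: prefer B, take joint from B; A=[tile,crate,orb] B=[tube,peg] C=[urn,joint]
Tick 3: prefer A, take tile from A; A=[crate,orb] B=[tube,peg] C=[urn,joint,tile]
Tick 4: prefer B, take tube from B; A=[crate,orb] B=[peg] C=[urn,joint,tile,tube]
Tick 5: prefer A, take crate from A; A=[orb] B=[peg] C=[urn,joint,tile,tube,crate]
Tick 6: prefer B, take peg from B; A=[orb] B=[-] C=[urn,joint,tile,tube,crate,peg]
Tick 7: prefer A, take orb from A; A=[-] B=[-] C=[urn,joint,tile,tube,crate,peg,orb]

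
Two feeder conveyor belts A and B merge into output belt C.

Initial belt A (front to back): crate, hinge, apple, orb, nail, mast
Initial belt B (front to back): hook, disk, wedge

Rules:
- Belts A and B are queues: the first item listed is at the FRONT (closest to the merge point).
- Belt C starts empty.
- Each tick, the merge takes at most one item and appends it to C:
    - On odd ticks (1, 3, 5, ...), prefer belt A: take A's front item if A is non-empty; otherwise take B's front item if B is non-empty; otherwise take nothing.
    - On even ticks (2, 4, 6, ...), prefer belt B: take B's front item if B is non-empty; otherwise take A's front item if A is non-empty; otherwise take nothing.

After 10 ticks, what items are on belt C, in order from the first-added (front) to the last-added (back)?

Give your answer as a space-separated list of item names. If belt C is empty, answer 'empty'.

Answer: crate hook hinge disk apple wedge orb nail mast

Derivation:
Tick 1: prefer A, take crate from A; A=[hinge,apple,orb,nail,mast] B=[hook,disk,wedge] C=[crate]
Tick 2: prefer B, take hook from B; A=[hinge,apple,orb,nail,mast] B=[disk,wedge] C=[crate,hook]
Tick 3: prefer A, take hinge from A; A=[apple,orb,nail,mast] B=[disk,wedge] C=[crate,hook,hinge]
Tick 4: prefer B, take disk from B; A=[apple,orb,nail,mast] B=[wedge] C=[crate,hook,hinge,disk]
Tick 5: prefer A, take apple from A; A=[orb,nail,mast] B=[wedge] C=[crate,hook,hinge,disk,apple]
Tick 6: prefer B, take wedge from B; A=[orb,nail,mast] B=[-] C=[crate,hook,hinge,disk,apple,wedge]
Tick 7: prefer A, take orb from A; A=[nail,mast] B=[-] C=[crate,hook,hinge,disk,apple,wedge,orb]
Tick 8: prefer B, take nail from A; A=[mast] B=[-] C=[crate,hook,hinge,disk,apple,wedge,orb,nail]
Tick 9: prefer A, take mast from A; A=[-] B=[-] C=[crate,hook,hinge,disk,apple,wedge,orb,nail,mast]
Tick 10: prefer B, both empty, nothing taken; A=[-] B=[-] C=[crate,hook,hinge,disk,apple,wedge,orb,nail,mast]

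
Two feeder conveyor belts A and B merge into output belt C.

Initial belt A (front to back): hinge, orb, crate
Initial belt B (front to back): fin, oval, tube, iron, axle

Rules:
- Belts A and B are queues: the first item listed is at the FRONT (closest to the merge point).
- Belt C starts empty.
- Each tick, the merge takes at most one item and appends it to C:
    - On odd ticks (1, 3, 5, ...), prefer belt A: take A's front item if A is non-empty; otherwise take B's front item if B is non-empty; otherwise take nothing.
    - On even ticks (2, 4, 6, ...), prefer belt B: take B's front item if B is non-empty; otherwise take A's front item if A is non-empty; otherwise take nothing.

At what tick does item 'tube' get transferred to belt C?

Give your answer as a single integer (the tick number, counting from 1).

Tick 1: prefer A, take hinge from A; A=[orb,crate] B=[fin,oval,tube,iron,axle] C=[hinge]
Tick 2: prefer B, take fin from B; A=[orb,crate] B=[oval,tube,iron,axle] C=[hinge,fin]
Tick 3: prefer A, take orb from A; A=[crate] B=[oval,tube,iron,axle] C=[hinge,fin,orb]
Tick 4: prefer B, take oval from B; A=[crate] B=[tube,iron,axle] C=[hinge,fin,orb,oval]
Tick 5: prefer A, take crate from A; A=[-] B=[tube,iron,axle] C=[hinge,fin,orb,oval,crate]
Tick 6: prefer B, take tube from B; A=[-] B=[iron,axle] C=[hinge,fin,orb,oval,crate,tube]

Answer: 6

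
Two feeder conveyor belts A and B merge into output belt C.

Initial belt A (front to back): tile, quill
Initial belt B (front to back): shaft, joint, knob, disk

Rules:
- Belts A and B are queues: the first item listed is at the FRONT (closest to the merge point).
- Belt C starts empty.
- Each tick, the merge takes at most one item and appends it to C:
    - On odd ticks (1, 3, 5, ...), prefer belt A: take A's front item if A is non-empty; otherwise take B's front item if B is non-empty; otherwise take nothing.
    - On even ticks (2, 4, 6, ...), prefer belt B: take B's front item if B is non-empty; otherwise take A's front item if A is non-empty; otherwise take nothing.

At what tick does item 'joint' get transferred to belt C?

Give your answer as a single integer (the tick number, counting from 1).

Tick 1: prefer A, take tile from A; A=[quill] B=[shaft,joint,knob,disk] C=[tile]
Tick 2: prefer B, take shaft from B; A=[quill] B=[joint,knob,disk] C=[tile,shaft]
Tick 3: prefer A, take quill from A; A=[-] B=[joint,knob,disk] C=[tile,shaft,quill]
Tick 4: prefer B, take joint from B; A=[-] B=[knob,disk] C=[tile,shaft,quill,joint]

Answer: 4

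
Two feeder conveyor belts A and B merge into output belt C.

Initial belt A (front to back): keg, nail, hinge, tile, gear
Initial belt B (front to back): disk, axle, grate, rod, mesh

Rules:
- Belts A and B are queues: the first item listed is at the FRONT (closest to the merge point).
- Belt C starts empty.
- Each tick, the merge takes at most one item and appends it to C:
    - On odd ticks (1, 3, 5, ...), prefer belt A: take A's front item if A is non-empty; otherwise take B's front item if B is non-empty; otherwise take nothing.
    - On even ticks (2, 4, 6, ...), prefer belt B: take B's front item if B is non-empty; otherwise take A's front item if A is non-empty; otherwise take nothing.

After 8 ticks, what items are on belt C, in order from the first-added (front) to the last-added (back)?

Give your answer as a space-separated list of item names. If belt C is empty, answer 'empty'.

Tick 1: prefer A, take keg from A; A=[nail,hinge,tile,gear] B=[disk,axle,grate,rod,mesh] C=[keg]
Tick 2: prefer B, take disk from B; A=[nail,hinge,tile,gear] B=[axle,grate,rod,mesh] C=[keg,disk]
Tick 3: prefer A, take nail from A; A=[hinge,tile,gear] B=[axle,grate,rod,mesh] C=[keg,disk,nail]
Tick 4: prefer B, take axle from B; A=[hinge,tile,gear] B=[grate,rod,mesh] C=[keg,disk,nail,axle]
Tick 5: prefer A, take hinge from A; A=[tile,gear] B=[grate,rod,mesh] C=[keg,disk,nail,axle,hinge]
Tick 6: prefer B, take grate from B; A=[tile,gear] B=[rod,mesh] C=[keg,disk,nail,axle,hinge,grate]
Tick 7: prefer A, take tile from A; A=[gear] B=[rod,mesh] C=[keg,disk,nail,axle,hinge,grate,tile]
Tick 8: prefer B, take rod from B; A=[gear] B=[mesh] C=[keg,disk,nail,axle,hinge,grate,tile,rod]

Answer: keg disk nail axle hinge grate tile rod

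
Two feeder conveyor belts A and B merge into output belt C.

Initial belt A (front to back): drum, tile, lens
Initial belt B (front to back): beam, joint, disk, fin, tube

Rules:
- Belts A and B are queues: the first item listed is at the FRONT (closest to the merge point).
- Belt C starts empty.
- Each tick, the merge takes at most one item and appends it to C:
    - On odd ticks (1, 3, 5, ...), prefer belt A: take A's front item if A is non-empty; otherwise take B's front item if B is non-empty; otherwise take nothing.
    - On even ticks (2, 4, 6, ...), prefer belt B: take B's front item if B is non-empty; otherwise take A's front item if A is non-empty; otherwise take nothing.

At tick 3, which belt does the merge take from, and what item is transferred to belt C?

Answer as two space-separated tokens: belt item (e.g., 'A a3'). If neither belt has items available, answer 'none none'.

Tick 1: prefer A, take drum from A; A=[tile,lens] B=[beam,joint,disk,fin,tube] C=[drum]
Tick 2: prefer B, take beam from B; A=[tile,lens] B=[joint,disk,fin,tube] C=[drum,beam]
Tick 3: prefer A, take tile from A; A=[lens] B=[joint,disk,fin,tube] C=[drum,beam,tile]

Answer: A tile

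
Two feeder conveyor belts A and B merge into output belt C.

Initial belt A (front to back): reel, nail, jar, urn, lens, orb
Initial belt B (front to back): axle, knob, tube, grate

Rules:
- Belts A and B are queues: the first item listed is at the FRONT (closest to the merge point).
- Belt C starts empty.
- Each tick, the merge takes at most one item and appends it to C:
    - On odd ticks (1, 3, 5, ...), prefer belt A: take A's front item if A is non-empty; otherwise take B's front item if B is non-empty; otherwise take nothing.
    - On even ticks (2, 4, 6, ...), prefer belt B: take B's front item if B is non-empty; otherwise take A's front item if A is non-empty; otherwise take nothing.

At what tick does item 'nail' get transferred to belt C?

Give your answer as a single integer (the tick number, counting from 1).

Answer: 3

Derivation:
Tick 1: prefer A, take reel from A; A=[nail,jar,urn,lens,orb] B=[axle,knob,tube,grate] C=[reel]
Tick 2: prefer B, take axle from B; A=[nail,jar,urn,lens,orb] B=[knob,tube,grate] C=[reel,axle]
Tick 3: prefer A, take nail from A; A=[jar,urn,lens,orb] B=[knob,tube,grate] C=[reel,axle,nail]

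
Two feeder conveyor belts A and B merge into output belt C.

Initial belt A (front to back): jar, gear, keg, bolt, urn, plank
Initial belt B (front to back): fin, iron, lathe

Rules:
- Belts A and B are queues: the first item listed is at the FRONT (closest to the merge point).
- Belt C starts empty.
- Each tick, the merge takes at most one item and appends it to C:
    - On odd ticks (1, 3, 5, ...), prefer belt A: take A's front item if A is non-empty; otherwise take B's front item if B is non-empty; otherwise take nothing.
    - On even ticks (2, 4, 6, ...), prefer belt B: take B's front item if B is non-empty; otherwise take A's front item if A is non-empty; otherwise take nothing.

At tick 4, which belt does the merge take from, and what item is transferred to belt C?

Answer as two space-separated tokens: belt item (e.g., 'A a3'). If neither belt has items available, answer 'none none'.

Answer: B iron

Derivation:
Tick 1: prefer A, take jar from A; A=[gear,keg,bolt,urn,plank] B=[fin,iron,lathe] C=[jar]
Tick 2: prefer B, take fin from B; A=[gear,keg,bolt,urn,plank] B=[iron,lathe] C=[jar,fin]
Tick 3: prefer A, take gear from A; A=[keg,bolt,urn,plank] B=[iron,lathe] C=[jar,fin,gear]
Tick 4: prefer B, take iron from B; A=[keg,bolt,urn,plank] B=[lathe] C=[jar,fin,gear,iron]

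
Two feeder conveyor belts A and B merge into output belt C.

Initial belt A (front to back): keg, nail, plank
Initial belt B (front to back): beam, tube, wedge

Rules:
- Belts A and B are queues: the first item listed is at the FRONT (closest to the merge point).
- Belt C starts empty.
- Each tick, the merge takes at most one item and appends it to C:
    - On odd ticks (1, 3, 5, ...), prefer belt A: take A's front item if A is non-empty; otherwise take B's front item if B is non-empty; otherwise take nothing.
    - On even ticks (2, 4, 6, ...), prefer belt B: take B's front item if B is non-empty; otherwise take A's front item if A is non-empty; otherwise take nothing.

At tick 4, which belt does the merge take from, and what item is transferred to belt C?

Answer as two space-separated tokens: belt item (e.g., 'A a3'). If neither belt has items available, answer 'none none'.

Tick 1: prefer A, take keg from A; A=[nail,plank] B=[beam,tube,wedge] C=[keg]
Tick 2: prefer B, take beam from B; A=[nail,plank] B=[tube,wedge] C=[keg,beam]
Tick 3: prefer A, take nail from A; A=[plank] B=[tube,wedge] C=[keg,beam,nail]
Tick 4: prefer B, take tube from B; A=[plank] B=[wedge] C=[keg,beam,nail,tube]

Answer: B tube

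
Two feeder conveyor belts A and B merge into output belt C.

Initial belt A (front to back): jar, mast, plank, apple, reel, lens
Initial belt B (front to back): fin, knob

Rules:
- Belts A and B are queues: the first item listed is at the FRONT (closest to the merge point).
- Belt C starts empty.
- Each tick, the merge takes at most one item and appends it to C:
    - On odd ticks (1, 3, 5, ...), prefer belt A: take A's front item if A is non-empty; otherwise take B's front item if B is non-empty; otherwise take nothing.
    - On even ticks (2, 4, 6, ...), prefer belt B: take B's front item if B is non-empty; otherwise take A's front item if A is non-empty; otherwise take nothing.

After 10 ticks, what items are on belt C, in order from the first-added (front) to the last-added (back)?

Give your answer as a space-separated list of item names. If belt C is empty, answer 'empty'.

Tick 1: prefer A, take jar from A; A=[mast,plank,apple,reel,lens] B=[fin,knob] C=[jar]
Tick 2: prefer B, take fin from B; A=[mast,plank,apple,reel,lens] B=[knob] C=[jar,fin]
Tick 3: prefer A, take mast from A; A=[plank,apple,reel,lens] B=[knob] C=[jar,fin,mast]
Tick 4: prefer B, take knob from B; A=[plank,apple,reel,lens] B=[-] C=[jar,fin,mast,knob]
Tick 5: prefer A, take plank from A; A=[apple,reel,lens] B=[-] C=[jar,fin,mast,knob,plank]
Tick 6: prefer B, take apple from A; A=[reel,lens] B=[-] C=[jar,fin,mast,knob,plank,apple]
Tick 7: prefer A, take reel from A; A=[lens] B=[-] C=[jar,fin,mast,knob,plank,apple,reel]
Tick 8: prefer B, take lens from A; A=[-] B=[-] C=[jar,fin,mast,knob,plank,apple,reel,lens]
Tick 9: prefer A, both empty, nothing taken; A=[-] B=[-] C=[jar,fin,mast,knob,plank,apple,reel,lens]
Tick 10: prefer B, both empty, nothing taken; A=[-] B=[-] C=[jar,fin,mast,knob,plank,apple,reel,lens]

Answer: jar fin mast knob plank apple reel lens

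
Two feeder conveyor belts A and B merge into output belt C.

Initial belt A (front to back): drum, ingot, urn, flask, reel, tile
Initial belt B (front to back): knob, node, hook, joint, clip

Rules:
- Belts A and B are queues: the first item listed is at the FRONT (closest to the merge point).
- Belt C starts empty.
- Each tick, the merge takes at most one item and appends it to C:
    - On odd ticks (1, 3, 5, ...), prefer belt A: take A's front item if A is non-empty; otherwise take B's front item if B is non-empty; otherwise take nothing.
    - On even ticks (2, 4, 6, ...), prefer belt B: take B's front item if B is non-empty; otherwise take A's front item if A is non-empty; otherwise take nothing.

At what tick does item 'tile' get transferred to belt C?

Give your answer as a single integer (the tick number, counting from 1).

Tick 1: prefer A, take drum from A; A=[ingot,urn,flask,reel,tile] B=[knob,node,hook,joint,clip] C=[drum]
Tick 2: prefer B, take knob from B; A=[ingot,urn,flask,reel,tile] B=[node,hook,joint,clip] C=[drum,knob]
Tick 3: prefer A, take ingot from A; A=[urn,flask,reel,tile] B=[node,hook,joint,clip] C=[drum,knob,ingot]
Tick 4: prefer B, take node from B; A=[urn,flask,reel,tile] B=[hook,joint,clip] C=[drum,knob,ingot,node]
Tick 5: prefer A, take urn from A; A=[flask,reel,tile] B=[hook,joint,clip] C=[drum,knob,ingot,node,urn]
Tick 6: prefer B, take hook from B; A=[flask,reel,tile] B=[joint,clip] C=[drum,knob,ingot,node,urn,hook]
Tick 7: prefer A, take flask from A; A=[reel,tile] B=[joint,clip] C=[drum,knob,ingot,node,urn,hook,flask]
Tick 8: prefer B, take joint from B; A=[reel,tile] B=[clip] C=[drum,knob,ingot,node,urn,hook,flask,joint]
Tick 9: prefer A, take reel from A; A=[tile] B=[clip] C=[drum,knob,ingot,node,urn,hook,flask,joint,reel]
Tick 10: prefer B, take clip from B; A=[tile] B=[-] C=[drum,knob,ingot,node,urn,hook,flask,joint,reel,clip]
Tick 11: prefer A, take tile from A; A=[-] B=[-] C=[drum,knob,ingot,node,urn,hook,flask,joint,reel,clip,tile]

Answer: 11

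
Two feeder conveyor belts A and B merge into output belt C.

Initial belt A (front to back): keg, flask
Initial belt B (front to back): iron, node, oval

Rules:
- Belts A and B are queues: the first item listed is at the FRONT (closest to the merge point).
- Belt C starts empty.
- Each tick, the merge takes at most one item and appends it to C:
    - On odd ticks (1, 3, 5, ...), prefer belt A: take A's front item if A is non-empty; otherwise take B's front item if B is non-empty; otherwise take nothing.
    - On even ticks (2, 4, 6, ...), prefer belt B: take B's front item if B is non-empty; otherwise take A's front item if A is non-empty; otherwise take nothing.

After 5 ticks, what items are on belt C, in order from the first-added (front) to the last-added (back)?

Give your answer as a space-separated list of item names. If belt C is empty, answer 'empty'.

Tick 1: prefer A, take keg from A; A=[flask] B=[iron,node,oval] C=[keg]
Tick 2: prefer B, take iron from B; A=[flask] B=[node,oval] C=[keg,iron]
Tick 3: prefer A, take flask from A; A=[-] B=[node,oval] C=[keg,iron,flask]
Tick 4: prefer B, take node from B; A=[-] B=[oval] C=[keg,iron,flask,node]
Tick 5: prefer A, take oval from B; A=[-] B=[-] C=[keg,iron,flask,node,oval]

Answer: keg iron flask node oval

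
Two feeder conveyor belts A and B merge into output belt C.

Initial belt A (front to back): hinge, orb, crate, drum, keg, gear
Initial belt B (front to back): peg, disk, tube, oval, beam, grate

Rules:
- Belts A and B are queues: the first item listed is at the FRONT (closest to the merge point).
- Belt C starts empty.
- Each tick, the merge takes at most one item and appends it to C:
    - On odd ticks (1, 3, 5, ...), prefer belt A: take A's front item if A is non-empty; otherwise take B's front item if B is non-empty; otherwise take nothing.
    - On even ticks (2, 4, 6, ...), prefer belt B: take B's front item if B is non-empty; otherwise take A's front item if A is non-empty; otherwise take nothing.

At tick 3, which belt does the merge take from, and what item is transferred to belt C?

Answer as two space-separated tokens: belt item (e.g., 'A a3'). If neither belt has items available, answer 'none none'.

Tick 1: prefer A, take hinge from A; A=[orb,crate,drum,keg,gear] B=[peg,disk,tube,oval,beam,grate] C=[hinge]
Tick 2: prefer B, take peg from B; A=[orb,crate,drum,keg,gear] B=[disk,tube,oval,beam,grate] C=[hinge,peg]
Tick 3: prefer A, take orb from A; A=[crate,drum,keg,gear] B=[disk,tube,oval,beam,grate] C=[hinge,peg,orb]

Answer: A orb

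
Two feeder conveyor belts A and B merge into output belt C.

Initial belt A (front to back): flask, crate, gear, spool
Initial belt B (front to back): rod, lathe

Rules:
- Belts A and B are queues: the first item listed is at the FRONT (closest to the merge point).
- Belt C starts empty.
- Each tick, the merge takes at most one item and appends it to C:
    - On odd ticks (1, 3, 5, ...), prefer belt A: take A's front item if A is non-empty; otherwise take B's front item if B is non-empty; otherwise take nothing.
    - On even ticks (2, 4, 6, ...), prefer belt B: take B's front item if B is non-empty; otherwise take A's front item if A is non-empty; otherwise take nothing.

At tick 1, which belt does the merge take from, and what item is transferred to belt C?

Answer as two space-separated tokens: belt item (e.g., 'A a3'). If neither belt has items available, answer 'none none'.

Tick 1: prefer A, take flask from A; A=[crate,gear,spool] B=[rod,lathe] C=[flask]

Answer: A flask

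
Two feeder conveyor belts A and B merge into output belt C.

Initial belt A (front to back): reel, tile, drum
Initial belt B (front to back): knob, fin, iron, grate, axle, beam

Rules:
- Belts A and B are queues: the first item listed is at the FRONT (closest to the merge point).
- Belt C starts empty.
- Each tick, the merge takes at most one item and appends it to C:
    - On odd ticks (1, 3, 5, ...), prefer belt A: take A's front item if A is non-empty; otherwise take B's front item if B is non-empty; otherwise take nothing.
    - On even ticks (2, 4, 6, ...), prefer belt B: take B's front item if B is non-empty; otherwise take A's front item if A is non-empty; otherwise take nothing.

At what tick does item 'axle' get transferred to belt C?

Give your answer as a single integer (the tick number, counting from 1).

Tick 1: prefer A, take reel from A; A=[tile,drum] B=[knob,fin,iron,grate,axle,beam] C=[reel]
Tick 2: prefer B, take knob from B; A=[tile,drum] B=[fin,iron,grate,axle,beam] C=[reel,knob]
Tick 3: prefer A, take tile from A; A=[drum] B=[fin,iron,grate,axle,beam] C=[reel,knob,tile]
Tick 4: prefer B, take fin from B; A=[drum] B=[iron,grate,axle,beam] C=[reel,knob,tile,fin]
Tick 5: prefer A, take drum from A; A=[-] B=[iron,grate,axle,beam] C=[reel,knob,tile,fin,drum]
Tick 6: prefer B, take iron from B; A=[-] B=[grate,axle,beam] C=[reel,knob,tile,fin,drum,iron]
Tick 7: prefer A, take grate from B; A=[-] B=[axle,beam] C=[reel,knob,tile,fin,drum,iron,grate]
Tick 8: prefer B, take axle from B; A=[-] B=[beam] C=[reel,knob,tile,fin,drum,iron,grate,axle]

Answer: 8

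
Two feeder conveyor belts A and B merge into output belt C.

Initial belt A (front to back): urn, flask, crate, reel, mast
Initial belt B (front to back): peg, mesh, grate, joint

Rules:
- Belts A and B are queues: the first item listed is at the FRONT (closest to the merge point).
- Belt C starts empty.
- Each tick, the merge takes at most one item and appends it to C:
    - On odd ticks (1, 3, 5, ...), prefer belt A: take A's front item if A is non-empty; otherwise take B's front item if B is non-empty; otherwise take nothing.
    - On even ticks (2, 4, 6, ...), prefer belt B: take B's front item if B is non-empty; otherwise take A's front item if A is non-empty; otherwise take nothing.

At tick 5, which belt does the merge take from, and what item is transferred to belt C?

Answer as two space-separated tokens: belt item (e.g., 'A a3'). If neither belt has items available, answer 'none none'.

Answer: A crate

Derivation:
Tick 1: prefer A, take urn from A; A=[flask,crate,reel,mast] B=[peg,mesh,grate,joint] C=[urn]
Tick 2: prefer B, take peg from B; A=[flask,crate,reel,mast] B=[mesh,grate,joint] C=[urn,peg]
Tick 3: prefer A, take flask from A; A=[crate,reel,mast] B=[mesh,grate,joint] C=[urn,peg,flask]
Tick 4: prefer B, take mesh from B; A=[crate,reel,mast] B=[grate,joint] C=[urn,peg,flask,mesh]
Tick 5: prefer A, take crate from A; A=[reel,mast] B=[grate,joint] C=[urn,peg,flask,mesh,crate]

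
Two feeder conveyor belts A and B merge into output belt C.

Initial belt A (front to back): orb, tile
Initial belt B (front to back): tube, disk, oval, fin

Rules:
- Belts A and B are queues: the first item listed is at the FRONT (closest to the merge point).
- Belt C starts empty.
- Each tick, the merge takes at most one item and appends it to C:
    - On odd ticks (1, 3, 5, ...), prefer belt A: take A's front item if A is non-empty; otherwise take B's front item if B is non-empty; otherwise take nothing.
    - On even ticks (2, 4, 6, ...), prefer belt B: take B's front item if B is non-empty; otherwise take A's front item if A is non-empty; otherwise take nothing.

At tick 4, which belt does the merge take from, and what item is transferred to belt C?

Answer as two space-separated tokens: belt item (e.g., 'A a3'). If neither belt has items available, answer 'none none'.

Tick 1: prefer A, take orb from A; A=[tile] B=[tube,disk,oval,fin] C=[orb]
Tick 2: prefer B, take tube from B; A=[tile] B=[disk,oval,fin] C=[orb,tube]
Tick 3: prefer A, take tile from A; A=[-] B=[disk,oval,fin] C=[orb,tube,tile]
Tick 4: prefer B, take disk from B; A=[-] B=[oval,fin] C=[orb,tube,tile,disk]

Answer: B disk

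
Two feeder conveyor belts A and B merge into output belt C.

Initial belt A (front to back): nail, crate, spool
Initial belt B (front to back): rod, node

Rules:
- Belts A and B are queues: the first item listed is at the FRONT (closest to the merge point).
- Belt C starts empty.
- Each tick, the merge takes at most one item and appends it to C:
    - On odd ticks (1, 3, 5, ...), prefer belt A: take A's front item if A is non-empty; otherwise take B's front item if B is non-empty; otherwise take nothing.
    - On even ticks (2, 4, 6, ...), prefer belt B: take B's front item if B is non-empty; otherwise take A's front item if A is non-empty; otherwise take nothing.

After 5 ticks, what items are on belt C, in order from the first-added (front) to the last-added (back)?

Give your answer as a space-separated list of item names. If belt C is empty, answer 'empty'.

Answer: nail rod crate node spool

Derivation:
Tick 1: prefer A, take nail from A; A=[crate,spool] B=[rod,node] C=[nail]
Tick 2: prefer B, take rod from B; A=[crate,spool] B=[node] C=[nail,rod]
Tick 3: prefer A, take crate from A; A=[spool] B=[node] C=[nail,rod,crate]
Tick 4: prefer B, take node from B; A=[spool] B=[-] C=[nail,rod,crate,node]
Tick 5: prefer A, take spool from A; A=[-] B=[-] C=[nail,rod,crate,node,spool]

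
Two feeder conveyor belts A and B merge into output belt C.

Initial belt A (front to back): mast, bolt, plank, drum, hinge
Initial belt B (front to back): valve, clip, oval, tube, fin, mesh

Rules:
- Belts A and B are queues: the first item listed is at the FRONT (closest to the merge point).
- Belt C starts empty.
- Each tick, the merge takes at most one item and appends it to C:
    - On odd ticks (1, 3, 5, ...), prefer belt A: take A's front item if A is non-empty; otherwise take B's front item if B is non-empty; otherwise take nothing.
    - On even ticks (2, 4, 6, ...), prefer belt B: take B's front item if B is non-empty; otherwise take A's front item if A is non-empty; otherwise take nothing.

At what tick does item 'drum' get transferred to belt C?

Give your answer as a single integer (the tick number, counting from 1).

Tick 1: prefer A, take mast from A; A=[bolt,plank,drum,hinge] B=[valve,clip,oval,tube,fin,mesh] C=[mast]
Tick 2: prefer B, take valve from B; A=[bolt,plank,drum,hinge] B=[clip,oval,tube,fin,mesh] C=[mast,valve]
Tick 3: prefer A, take bolt from A; A=[plank,drum,hinge] B=[clip,oval,tube,fin,mesh] C=[mast,valve,bolt]
Tick 4: prefer B, take clip from B; A=[plank,drum,hinge] B=[oval,tube,fin,mesh] C=[mast,valve,bolt,clip]
Tick 5: prefer A, take plank from A; A=[drum,hinge] B=[oval,tube,fin,mesh] C=[mast,valve,bolt,clip,plank]
Tick 6: prefer B, take oval from B; A=[drum,hinge] B=[tube,fin,mesh] C=[mast,valve,bolt,clip,plank,oval]
Tick 7: prefer A, take drum from A; A=[hinge] B=[tube,fin,mesh] C=[mast,valve,bolt,clip,plank,oval,drum]

Answer: 7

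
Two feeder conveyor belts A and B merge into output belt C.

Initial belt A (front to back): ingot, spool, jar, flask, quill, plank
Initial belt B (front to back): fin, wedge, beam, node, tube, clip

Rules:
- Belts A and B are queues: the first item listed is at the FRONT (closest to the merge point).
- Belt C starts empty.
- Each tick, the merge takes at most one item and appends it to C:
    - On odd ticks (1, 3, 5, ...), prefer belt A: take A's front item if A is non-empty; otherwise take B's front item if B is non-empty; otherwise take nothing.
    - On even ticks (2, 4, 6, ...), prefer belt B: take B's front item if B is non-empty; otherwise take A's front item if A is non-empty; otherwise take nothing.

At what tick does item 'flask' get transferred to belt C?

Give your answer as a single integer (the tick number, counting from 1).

Tick 1: prefer A, take ingot from A; A=[spool,jar,flask,quill,plank] B=[fin,wedge,beam,node,tube,clip] C=[ingot]
Tick 2: prefer B, take fin from B; A=[spool,jar,flask,quill,plank] B=[wedge,beam,node,tube,clip] C=[ingot,fin]
Tick 3: prefer A, take spool from A; A=[jar,flask,quill,plank] B=[wedge,beam,node,tube,clip] C=[ingot,fin,spool]
Tick 4: prefer B, take wedge from B; A=[jar,flask,quill,plank] B=[beam,node,tube,clip] C=[ingot,fin,spool,wedge]
Tick 5: prefer A, take jar from A; A=[flask,quill,plank] B=[beam,node,tube,clip] C=[ingot,fin,spool,wedge,jar]
Tick 6: prefer B, take beam from B; A=[flask,quill,plank] B=[node,tube,clip] C=[ingot,fin,spool,wedge,jar,beam]
Tick 7: prefer A, take flask from A; A=[quill,plank] B=[node,tube,clip] C=[ingot,fin,spool,wedge,jar,beam,flask]

Answer: 7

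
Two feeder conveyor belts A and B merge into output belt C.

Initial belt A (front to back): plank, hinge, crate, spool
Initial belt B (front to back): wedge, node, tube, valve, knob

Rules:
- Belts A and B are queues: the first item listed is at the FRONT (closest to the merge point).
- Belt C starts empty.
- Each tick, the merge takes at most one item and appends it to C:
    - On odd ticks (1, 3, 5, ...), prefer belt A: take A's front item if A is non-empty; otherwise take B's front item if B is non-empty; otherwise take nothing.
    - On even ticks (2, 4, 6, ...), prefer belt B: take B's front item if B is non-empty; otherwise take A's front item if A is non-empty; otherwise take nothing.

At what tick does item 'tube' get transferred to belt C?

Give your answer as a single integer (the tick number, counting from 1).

Tick 1: prefer A, take plank from A; A=[hinge,crate,spool] B=[wedge,node,tube,valve,knob] C=[plank]
Tick 2: prefer B, take wedge from B; A=[hinge,crate,spool] B=[node,tube,valve,knob] C=[plank,wedge]
Tick 3: prefer A, take hinge from A; A=[crate,spool] B=[node,tube,valve,knob] C=[plank,wedge,hinge]
Tick 4: prefer B, take node from B; A=[crate,spool] B=[tube,valve,knob] C=[plank,wedge,hinge,node]
Tick 5: prefer A, take crate from A; A=[spool] B=[tube,valve,knob] C=[plank,wedge,hinge,node,crate]
Tick 6: prefer B, take tube from B; A=[spool] B=[valve,knob] C=[plank,wedge,hinge,node,crate,tube]

Answer: 6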